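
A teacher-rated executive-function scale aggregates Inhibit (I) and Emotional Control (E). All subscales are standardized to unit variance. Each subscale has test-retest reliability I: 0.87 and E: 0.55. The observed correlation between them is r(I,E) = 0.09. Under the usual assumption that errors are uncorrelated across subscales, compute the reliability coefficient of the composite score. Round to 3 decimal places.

0.734

Var(I+E) = 2 + 2·[0.09] = 2 + 0.18 = 2.18.
With uncorrelated errors the cross-covariances are all true-score covariance, so they carry over unchanged; only the diagonal terms shrink to ρᵢσᵢ².
True-score variance = [0.87 + 0.55] + 0.18 = 1.42 + 0.18 = 1.6.
Reliability = 1.6 / 2.18 = 0.734.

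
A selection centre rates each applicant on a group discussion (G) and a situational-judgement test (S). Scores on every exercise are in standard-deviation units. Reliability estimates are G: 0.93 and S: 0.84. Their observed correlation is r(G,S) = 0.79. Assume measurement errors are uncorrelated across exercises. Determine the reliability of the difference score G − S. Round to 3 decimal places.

0.452

Var(G−S) = 1 + 1 − 2·0.79 = 2 − 1.58 = 0.42.
Because errors are independent across components, Cov(Tᵢ,Tⱼ) = Cov(Xᵢ,Xⱼ); the off-diagonal part of the true-score variance is the same as above.
True-score variance = [0.93 + 0.84] − 1.58 = 1.77 − 1.58 = 0.19.
Reliability = 0.19 / 0.42 = 0.452.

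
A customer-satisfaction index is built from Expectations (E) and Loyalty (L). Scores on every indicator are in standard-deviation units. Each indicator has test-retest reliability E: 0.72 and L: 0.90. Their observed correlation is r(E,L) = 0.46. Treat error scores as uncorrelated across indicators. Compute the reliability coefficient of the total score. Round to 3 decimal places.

Var(E+L) = 2 + 2·[0.46] = 2 + 0.92 = 2.92.
With uncorrelated errors the cross-covariances are all true-score covariance, so they carry over unchanged; only the diagonal terms shrink to ρᵢσᵢ².
True-score variance = [0.72 + 0.90] + 0.92 = 1.62 + 0.92 = 2.54.
Reliability = 2.54 / 2.92 = 0.870.

0.870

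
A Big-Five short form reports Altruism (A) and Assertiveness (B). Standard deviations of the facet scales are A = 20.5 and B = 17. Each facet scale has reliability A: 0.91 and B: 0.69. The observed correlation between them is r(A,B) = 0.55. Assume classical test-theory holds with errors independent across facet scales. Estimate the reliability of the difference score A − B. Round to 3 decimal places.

Var(A−B) = 20.5² + 17² − 2·20.5·17·0.55 = 709.25 − 383.35 = 325.9.
Because errors are independent across components, Cov(Tᵢ,Tⱼ) = Cov(Xᵢ,Xⱼ); the off-diagonal part of the true-score variance is the same as above.
True-score variance = [20.5²·0.91 + 17²·0.69] − 383.35 = 581.837 − 383.35 = 198.487.
Reliability = 198.487 / 325.9 = 0.609.

0.609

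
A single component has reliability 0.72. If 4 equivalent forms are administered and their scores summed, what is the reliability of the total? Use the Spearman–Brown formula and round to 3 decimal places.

0.911

ρ_k = kρ / (1 + (k−1)ρ) = 4·0.72 / (1 + 3·0.72) = 2.880 / 3.160 = 0.911.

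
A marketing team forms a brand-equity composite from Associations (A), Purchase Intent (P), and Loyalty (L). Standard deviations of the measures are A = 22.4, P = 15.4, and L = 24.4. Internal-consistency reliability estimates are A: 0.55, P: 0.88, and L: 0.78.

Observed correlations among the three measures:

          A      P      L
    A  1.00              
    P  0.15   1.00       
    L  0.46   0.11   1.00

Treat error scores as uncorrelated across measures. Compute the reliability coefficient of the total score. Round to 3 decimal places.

Var(A+P+L) = 22.4² + 15.4² + 24.4² + 2·[22.4·15.4·0.15 + 22.4·24.4·0.46 + 15.4·24.4·0.11] = 1334.28 + 688.99 = 2023.27.
With uncorrelated errors the cross-covariances are all true-score covariance, so they carry over unchanged; only the diagonal terms shrink to ρᵢσᵢ².
True-score variance = [22.4²·0.55 + 15.4²·0.88 + 24.4²·0.78] + 688.99 = 949.05 + 688.99 = 1638.04.
Reliability = 1638.04 / 2023.27 = 0.810.

0.810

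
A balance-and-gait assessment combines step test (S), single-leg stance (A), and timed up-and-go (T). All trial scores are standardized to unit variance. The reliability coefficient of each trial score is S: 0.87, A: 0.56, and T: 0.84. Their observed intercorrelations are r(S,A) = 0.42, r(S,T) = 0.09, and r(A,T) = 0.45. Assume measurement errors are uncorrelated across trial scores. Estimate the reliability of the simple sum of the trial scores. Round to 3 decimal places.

0.852

Var(S+A+T) = 3 + 2·[0.42 + 0.09 + 0.45] = 3 + 1.92 = 4.92.
Under uncorrelated errors the observed covariances equal the true-score covariances, so only the own-variance terms attenuate.
True-score variance = [0.87 + 0.56 + 0.84] + 1.92 = 2.27 + 1.92 = 4.19.
Reliability = 4.19 / 4.92 = 0.852.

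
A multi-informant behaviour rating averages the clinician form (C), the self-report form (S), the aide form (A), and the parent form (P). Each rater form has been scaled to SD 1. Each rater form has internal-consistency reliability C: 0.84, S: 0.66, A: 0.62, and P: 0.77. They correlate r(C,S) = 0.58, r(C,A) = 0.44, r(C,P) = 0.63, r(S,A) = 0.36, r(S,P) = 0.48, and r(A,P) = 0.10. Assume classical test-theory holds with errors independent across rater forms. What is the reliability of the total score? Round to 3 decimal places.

0.879

Var(C+S+A+P) = 4 + 2·[0.58 + 0.44 + 0.63 + 0.36 + 0.48 + 0.10] = 4 + 5.18 = 9.18.
Because errors are independent across components, Cov(Tᵢ,Tⱼ) = Cov(Xᵢ,Xⱼ); the off-diagonal part of the true-score variance is the same as above.
True-score variance = [0.84 + 0.66 + 0.62 + 0.77] + 5.18 = 2.89 + 5.18 = 8.07.
Reliability = 8.07 / 9.18 = 0.879.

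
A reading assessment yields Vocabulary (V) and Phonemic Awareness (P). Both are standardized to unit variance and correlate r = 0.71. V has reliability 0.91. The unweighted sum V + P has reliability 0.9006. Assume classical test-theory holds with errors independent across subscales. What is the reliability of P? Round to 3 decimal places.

0.750

Var(V+P) = 2 + 2·0.71 = 3.420.
True-score variance = ρ_V + ρ_P + 2·0.71, so 0.9006 = (0.91 + ρ_P + 1.42) / 3.420.
ρ_P = 0.9006·3.420 − 0.91 − 1.42 = 0.750.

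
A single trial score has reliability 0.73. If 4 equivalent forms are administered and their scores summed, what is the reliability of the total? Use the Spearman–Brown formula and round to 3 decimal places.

ρ_k = kρ / (1 + (k−1)ρ) = 4·0.73 / (1 + 3·0.73) = 2.920 / 3.190 = 0.915.

0.915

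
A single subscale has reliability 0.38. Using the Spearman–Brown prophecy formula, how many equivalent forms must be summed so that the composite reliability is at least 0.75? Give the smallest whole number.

k ≥ ρ*(1−ρ₁)/(ρ₁(1−ρ*)) = 0.75·0.62 / (0.38·0.25) = 4.895.
Smallest integer k = 5.

5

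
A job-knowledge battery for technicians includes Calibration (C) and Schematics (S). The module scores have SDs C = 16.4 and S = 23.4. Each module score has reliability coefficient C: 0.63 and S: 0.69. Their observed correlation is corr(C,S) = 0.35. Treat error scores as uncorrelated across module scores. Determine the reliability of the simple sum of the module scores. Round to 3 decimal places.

Var(C+S) = 16.4² + 23.4² + 2·[16.4·23.4·0.35] = 816.52 + 268.632 = 1085.15.
Under uncorrelated errors the observed covariances equal the true-score covariances, so only the own-variance terms attenuate.
True-score variance = [16.4²·0.63 + 23.4²·0.69] + 268.632 = 547.261 + 268.632 = 815.893.
Reliability = 815.893 / 1085.15 = 0.752.

0.752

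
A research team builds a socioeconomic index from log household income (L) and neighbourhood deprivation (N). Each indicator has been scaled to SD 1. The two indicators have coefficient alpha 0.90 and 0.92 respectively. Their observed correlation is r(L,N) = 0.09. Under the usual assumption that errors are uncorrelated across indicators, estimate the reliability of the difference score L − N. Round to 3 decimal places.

Var(L−N) = 1 + 1 − 2·0.09 = 2 − 0.18 = 1.82.
With uncorrelated errors the cross-covariances are all true-score covariance, so they carry over unchanged; only the diagonal terms shrink to ρᵢσᵢ².
True-score variance = [0.90 + 0.92] − 0.18 = 1.82 − 0.18 = 1.64.
Reliability = 1.64 / 1.82 = 0.901.

0.901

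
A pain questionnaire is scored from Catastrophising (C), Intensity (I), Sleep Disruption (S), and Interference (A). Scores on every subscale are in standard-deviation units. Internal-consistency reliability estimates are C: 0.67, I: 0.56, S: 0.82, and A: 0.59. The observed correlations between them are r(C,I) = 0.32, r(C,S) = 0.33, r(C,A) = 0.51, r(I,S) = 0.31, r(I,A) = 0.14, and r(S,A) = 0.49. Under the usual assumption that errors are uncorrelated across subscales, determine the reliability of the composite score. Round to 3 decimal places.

Var(C+I+S+A) = 4 + 2·[0.32 + 0.33 + 0.51 + 0.31 + 0.14 + 0.49] = 4 + 4.2 = 8.2.
Because errors are independent across components, Cov(Tᵢ,Tⱼ) = Cov(Xᵢ,Xⱼ); the off-diagonal part of the true-score variance is the same as above.
True-score variance = [0.67 + 0.56 + 0.82 + 0.59] + 4.2 = 2.64 + 4.2 = 6.84.
Reliability = 6.84 / 8.2 = 0.834.

0.834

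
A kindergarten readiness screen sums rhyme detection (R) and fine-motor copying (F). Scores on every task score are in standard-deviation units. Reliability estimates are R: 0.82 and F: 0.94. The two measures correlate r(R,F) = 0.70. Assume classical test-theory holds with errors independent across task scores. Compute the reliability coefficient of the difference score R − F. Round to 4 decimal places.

Var(R−F) = 1 + 1 − 2·0.70 = 2 − 1.4 = 0.6.
With uncorrelated errors the cross-covariances are all true-score covariance, so they carry over unchanged; only the diagonal terms shrink to ρᵢσᵢ².
True-score variance = [0.82 + 0.94] − 1.4 = 1.76 − 1.4 = 0.36.
Reliability = 0.36 / 0.6 = 0.6000.

0.6000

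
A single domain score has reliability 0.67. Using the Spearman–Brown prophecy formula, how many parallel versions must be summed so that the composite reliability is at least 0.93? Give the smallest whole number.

k ≥ ρ*(1−ρ₁)/(ρ₁(1−ρ*)) = 0.93·0.33 / (0.67·0.07) = 6.544.
Smallest integer k = 7.

7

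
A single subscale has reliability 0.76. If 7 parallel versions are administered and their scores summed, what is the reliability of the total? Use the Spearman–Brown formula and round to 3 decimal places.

ρ_k = kρ / (1 + (k−1)ρ) = 7·0.76 / (1 + 6·0.76) = 5.320 / 5.560 = 0.957.

0.957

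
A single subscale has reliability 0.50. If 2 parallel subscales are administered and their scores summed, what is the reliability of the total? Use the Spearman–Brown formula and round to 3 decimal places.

ρ_k = kρ / (1 + (k−1)ρ) = 2·0.50 / (1 + 1·0.50) = 1.000 / 1.500 = 0.667.

0.667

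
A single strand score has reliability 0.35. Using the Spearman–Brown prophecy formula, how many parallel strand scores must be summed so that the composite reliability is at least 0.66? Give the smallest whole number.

4

k ≥ ρ*(1−ρ₁)/(ρ₁(1−ρ*)) = 0.66·0.65 / (0.35·0.34) = 3.605.
Smallest integer k = 4.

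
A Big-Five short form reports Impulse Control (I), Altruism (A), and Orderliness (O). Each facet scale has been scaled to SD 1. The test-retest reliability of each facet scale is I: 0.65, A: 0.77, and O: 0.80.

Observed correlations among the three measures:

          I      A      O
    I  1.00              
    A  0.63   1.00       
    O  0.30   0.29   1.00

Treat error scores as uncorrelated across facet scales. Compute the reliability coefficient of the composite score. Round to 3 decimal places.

Var(I+A+O) = 3 + 2·[0.63 + 0.30 + 0.29] = 3 + 2.44 = 5.44.
With uncorrelated errors the cross-covariances are all true-score covariance, so they carry over unchanged; only the diagonal terms shrink to ρᵢσᵢ².
True-score variance = [0.65 + 0.77 + 0.80] + 2.44 = 2.22 + 2.44 = 4.66.
Reliability = 4.66 / 5.44 = 0.857.

0.857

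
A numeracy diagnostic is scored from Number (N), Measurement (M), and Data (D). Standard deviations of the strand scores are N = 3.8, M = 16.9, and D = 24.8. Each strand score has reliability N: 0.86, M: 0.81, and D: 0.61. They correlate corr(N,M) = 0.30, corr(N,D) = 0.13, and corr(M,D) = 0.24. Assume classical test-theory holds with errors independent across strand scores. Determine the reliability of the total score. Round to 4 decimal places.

0.7489

Var(N+M+D) = 3.8² + 16.9² + 24.8² + 2·[3.8·16.9·0.30 + 3.8·24.8·0.13 + 16.9·24.8·0.24] = 915.09 + 264.212 = 1179.3.
Because errors are independent across components, Cov(Tᵢ,Tⱼ) = Cov(Xᵢ,Xⱼ); the off-diagonal part of the true-score variance is the same as above.
True-score variance = [3.8²·0.86 + 16.9²·0.81 + 24.8²·0.61] + 264.212 = 618.937 + 264.212 = 883.149.
Reliability = 883.149 / 1179.3 = 0.7489.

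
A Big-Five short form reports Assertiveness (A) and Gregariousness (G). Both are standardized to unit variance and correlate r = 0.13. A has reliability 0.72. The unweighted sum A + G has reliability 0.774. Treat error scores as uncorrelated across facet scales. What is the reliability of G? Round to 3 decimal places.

Var(A+G) = 2 + 2·0.13 = 2.260.
True-score variance = ρ_A + ρ_G + 2·0.13, so 0.774 = (0.72 + ρ_G + 0.26) / 2.260.
ρ_G = 0.774·2.260 − 0.72 − 0.26 = 0.769.

0.769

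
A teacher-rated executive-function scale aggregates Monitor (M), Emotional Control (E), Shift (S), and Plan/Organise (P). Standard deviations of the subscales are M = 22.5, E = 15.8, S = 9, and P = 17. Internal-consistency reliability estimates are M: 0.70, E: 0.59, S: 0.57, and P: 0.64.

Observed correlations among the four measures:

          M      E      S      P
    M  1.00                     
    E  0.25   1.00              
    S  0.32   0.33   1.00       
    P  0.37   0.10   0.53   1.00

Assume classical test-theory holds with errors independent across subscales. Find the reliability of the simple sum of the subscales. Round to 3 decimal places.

0.806

Var(M+E+S+P) = 22.5² + 15.8² + 9² + 17² + 2·[22.5·15.8·0.25 + 22.5·9·0.32 + 22.5·17·0.37 + 15.8·9·0.33 + 15.8·17·0.10 + 9·17·0.53] = 1125.89 + 900.152 = 2026.04.
Because errors are independent across components, Cov(Tᵢ,Tⱼ) = Cov(Xᵢ,Xⱼ); the off-diagonal part of the true-score variance is the same as above.
True-score variance = [22.5²·0.70 + 15.8²·0.59 + 9²·0.57 + 17²·0.64] + 900.152 = 732.793 + 900.152 = 1632.94.
Reliability = 1632.94 / 2026.04 = 0.806.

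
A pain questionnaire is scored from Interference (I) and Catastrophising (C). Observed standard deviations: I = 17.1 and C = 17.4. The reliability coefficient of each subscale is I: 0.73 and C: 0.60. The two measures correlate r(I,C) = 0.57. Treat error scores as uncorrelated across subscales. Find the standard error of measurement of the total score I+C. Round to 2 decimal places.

14.14

Var(total) = 595.17 + 339.196 = 934.366.
True-score variance = 395.115 + 339.196 = 734.311, so reliability = 0.7859.
Error variance = 934.366 − 734.311 = 200.055; SEM = √200.055 = 14.14.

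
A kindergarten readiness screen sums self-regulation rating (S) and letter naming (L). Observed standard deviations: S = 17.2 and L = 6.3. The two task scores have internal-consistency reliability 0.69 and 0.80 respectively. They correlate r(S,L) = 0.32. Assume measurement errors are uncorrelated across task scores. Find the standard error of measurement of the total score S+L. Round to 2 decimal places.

Var(total) = 335.53 + 69.3504 = 404.88.
True-score variance = 235.882 + 69.3504 = 305.232, so reliability = 0.7539.
Error variance = 404.88 − 305.232 = 99.6484; SEM = √99.6484 = 9.98.

9.98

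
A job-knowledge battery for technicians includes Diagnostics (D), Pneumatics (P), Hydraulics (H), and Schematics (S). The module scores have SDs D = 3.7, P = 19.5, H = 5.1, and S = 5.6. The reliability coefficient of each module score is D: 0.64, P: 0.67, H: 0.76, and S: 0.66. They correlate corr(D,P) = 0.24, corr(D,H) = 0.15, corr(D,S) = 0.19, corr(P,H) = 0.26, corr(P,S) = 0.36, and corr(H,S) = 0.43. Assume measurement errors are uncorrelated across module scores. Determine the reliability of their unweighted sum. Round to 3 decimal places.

Var(D+P+H+S) = 3.7² + 19.5² + 5.1² + 5.6² + 2·[3.7·19.5·0.24 + 3.7·5.1·0.15 + 3.7·5.6·0.19 + 19.5·5.1·0.26 + 19.5·5.6·0.36 + 5.1·5.6·0.43] = 451.31 + 203.066 = 654.376.
Under uncorrelated errors the observed covariances equal the true-score covariances, so only the own-variance terms attenuate.
True-score variance = [3.7²·0.64 + 19.5²·0.67 + 5.1²·0.76 + 5.6²·0.66] + 203.066 = 303.994 + 203.066 = 507.06.
Reliability = 507.06 / 654.376 = 0.775.

0.775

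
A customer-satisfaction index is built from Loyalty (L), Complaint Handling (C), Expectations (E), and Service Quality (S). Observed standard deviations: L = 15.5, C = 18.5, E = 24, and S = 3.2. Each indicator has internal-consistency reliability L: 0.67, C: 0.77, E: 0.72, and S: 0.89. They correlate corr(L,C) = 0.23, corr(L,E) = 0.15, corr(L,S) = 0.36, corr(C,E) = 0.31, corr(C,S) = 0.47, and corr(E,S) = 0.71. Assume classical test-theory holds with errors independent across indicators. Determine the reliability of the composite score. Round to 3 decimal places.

Var(L+C+E+S) = 15.5² + 18.5² + 24² + 3.2² + 2·[15.5·18.5·0.23 + 15.5·24·0.15 + 15.5·3.2·0.36 + 18.5·24·0.31 + 18.5·3.2·0.47 + 24·3.2·0.71] = 1168.74 + 719.201 = 1887.94.
Because errors are independent across components, Cov(Tᵢ,Tⱼ) = Cov(Xᵢ,Xⱼ); the off-diagonal part of the true-score variance is the same as above.
True-score variance = [15.5²·0.67 + 18.5²·0.77 + 24²·0.72 + 3.2²·0.89] + 719.201 = 848.334 + 719.201 = 1567.53.
Reliability = 1567.53 / 1887.94 = 0.830.

0.830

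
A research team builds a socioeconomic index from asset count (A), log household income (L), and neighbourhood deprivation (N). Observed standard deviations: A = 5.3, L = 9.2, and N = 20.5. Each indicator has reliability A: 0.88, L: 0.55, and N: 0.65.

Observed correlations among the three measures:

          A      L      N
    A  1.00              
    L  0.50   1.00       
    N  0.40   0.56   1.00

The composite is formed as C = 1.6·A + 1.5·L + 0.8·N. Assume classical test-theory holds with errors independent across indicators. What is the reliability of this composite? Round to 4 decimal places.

Var(C) = 1.6²·5.3² + 1.5²·9.2² + 0.8²·20.5² + 2·[2.4·5.3·9.2·0.50 + 1.28·5.3·20.5·0.40 + 1.2·9.2·20.5·0.56] = 531.31 + 481.76 = 1013.07.
With uncorrelated errors the cross-covariances are all true-score covariance, so they carry over unchanged; only the diagonal terms shrink to ρᵢσᵢ².
True-score variance = [1.6²·5.3²·0.88 + 1.5²·9.2²·0.55 + 0.8²·20.5²·0.65] + 481.76 = 342.847 + 481.76 = 824.607.
Reliability = 824.607 / 1013.07 = 0.8140.

0.8140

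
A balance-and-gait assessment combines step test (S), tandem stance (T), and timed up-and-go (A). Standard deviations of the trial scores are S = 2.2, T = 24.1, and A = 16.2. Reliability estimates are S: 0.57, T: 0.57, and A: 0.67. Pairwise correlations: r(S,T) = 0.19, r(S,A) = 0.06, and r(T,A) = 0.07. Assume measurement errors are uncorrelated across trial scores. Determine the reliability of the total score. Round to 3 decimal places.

Var(S+T+A) = 2.2² + 24.1² + 16.2² + 2·[2.2·24.1·0.19 + 2.2·16.2·0.06 + 24.1·16.2·0.07] = 848.09 + 79.0832 = 927.173.
With uncorrelated errors the cross-covariances are all true-score covariance, so they carry over unchanged; only the diagonal terms shrink to ρᵢσᵢ².
True-score variance = [2.2²·0.57 + 24.1²·0.57 + 16.2²·0.67] + 79.0832 = 509.655 + 79.0832 = 588.739.
Reliability = 588.739 / 927.173 = 0.635.

0.635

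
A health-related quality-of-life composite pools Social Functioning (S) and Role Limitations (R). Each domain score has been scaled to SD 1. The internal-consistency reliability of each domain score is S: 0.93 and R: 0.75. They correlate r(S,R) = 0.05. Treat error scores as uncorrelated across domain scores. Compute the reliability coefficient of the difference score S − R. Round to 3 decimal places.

Var(S−R) = 1 + 1 − 2·0.05 = 2 − 0.1 = 1.9.
Under uncorrelated errors the observed covariances equal the true-score covariances, so only the own-variance terms attenuate.
True-score variance = [0.93 + 0.75] − 0.1 = 1.68 − 0.1 = 1.58.
Reliability = 1.58 / 1.9 = 0.832.

0.832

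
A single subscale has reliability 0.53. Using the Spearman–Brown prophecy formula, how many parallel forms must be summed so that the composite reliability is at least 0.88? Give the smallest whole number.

k ≥ ρ*(1−ρ₁)/(ρ₁(1−ρ*)) = 0.88·0.47 / (0.53·0.12) = 6.503.
Smallest integer k = 7.

7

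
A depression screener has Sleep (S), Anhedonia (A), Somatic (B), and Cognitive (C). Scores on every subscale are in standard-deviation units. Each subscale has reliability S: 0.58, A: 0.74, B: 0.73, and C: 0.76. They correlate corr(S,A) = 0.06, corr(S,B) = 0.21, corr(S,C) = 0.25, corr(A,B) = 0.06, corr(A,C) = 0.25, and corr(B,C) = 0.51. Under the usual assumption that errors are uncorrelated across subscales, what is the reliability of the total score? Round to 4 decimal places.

0.8219

Var(S+A+B+C) = 4 + 2·[0.06 + 0.21 + 0.25 + 0.06 + 0.25 + 0.51] = 4 + 2.68 = 6.68.
With uncorrelated errors the cross-covariances are all true-score covariance, so they carry over unchanged; only the diagonal terms shrink to ρᵢσᵢ².
True-score variance = [0.58 + 0.74 + 0.73 + 0.76] + 2.68 = 2.81 + 2.68 = 5.49.
Reliability = 5.49 / 6.68 = 0.8219.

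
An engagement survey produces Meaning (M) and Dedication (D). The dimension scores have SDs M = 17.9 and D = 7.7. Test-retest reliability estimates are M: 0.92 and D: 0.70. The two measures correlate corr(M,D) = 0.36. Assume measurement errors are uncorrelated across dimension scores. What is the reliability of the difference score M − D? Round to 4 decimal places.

0.8452

Var(M−D) = 17.9² + 7.7² − 2·17.9·7.7·0.36 = 379.7 − 99.2376 = 280.462.
Under uncorrelated errors the observed covariances equal the true-score covariances, so only the own-variance terms attenuate.
True-score variance = [17.9²·0.92 + 7.7²·0.70] − 99.2376 = 336.28 − 99.2376 = 237.043.
Reliability = 237.043 / 280.462 = 0.8452.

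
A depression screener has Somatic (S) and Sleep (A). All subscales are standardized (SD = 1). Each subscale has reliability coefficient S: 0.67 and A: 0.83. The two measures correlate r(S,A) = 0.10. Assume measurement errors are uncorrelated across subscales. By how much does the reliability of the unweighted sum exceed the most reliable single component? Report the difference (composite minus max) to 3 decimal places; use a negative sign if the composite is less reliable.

Var(sum) = 2 + 0.2 = 2.2; true-score variance = 1.5 + 0.2 = 1.7; composite reliability = 0.7727.
Max component reliability = 0.8300.
Difference = 0.7727 − 0.8300 = -0.057.

-0.057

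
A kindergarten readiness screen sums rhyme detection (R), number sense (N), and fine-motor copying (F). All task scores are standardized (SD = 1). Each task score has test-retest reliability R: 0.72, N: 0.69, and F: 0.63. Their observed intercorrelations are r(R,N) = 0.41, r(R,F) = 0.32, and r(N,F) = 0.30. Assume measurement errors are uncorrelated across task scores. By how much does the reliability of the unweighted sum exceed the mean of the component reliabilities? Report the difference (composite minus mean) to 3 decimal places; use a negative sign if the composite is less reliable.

0.130

Var(sum) = 3 + 2.06 = 5.06; true-score variance = 2.04 + 2.06 = 4.1; composite reliability = 0.8103.
Mean component reliability = 0.6800.
Difference = 0.8103 − 0.6800 = 0.130.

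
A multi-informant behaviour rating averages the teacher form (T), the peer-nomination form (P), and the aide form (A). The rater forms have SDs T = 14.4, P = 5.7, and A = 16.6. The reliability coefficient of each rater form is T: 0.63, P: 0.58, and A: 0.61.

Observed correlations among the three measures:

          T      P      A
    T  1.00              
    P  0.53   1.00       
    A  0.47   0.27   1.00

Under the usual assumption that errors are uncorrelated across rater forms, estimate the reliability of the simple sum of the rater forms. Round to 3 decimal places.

Var(T+P+A) = 14.4² + 5.7² + 16.6² + 2·[14.4·5.7·0.53 + 14.4·16.6·0.47 + 5.7·16.6·0.27] = 515.41 + 362.797 = 878.207.
Because errors are independent across components, Cov(Tᵢ,Tⱼ) = Cov(Xᵢ,Xⱼ); the off-diagonal part of the true-score variance is the same as above.
True-score variance = [14.4²·0.63 + 5.7²·0.58 + 16.6²·0.61] + 362.797 = 317.573 + 362.797 = 680.37.
Reliability = 680.37 / 878.207 = 0.775.

0.775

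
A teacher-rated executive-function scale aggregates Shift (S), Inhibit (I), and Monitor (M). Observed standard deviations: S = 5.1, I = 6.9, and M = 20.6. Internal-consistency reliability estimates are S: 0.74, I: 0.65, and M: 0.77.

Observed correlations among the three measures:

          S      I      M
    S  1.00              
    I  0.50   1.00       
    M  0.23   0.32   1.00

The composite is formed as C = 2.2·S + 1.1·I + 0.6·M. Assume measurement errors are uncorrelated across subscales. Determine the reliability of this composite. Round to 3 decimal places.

Var(C) = 2.2²·5.1² + 1.1²·6.9² + 0.6²·20.6² + 2·[2.42·5.1·6.9·0.50 + 1.32·5.1·20.6·0.23 + 0.66·6.9·20.6·0.32] = 336.266 + 208.992 = 545.258.
Under uncorrelated errors the observed covariances equal the true-score covariances, so only the own-variance terms attenuate.
True-score variance = [2.2²·5.1²·0.74 + 1.1²·6.9²·0.65 + 0.6²·20.6²·0.77] + 208.992 = 248.235 + 208.992 = 457.227.
Reliability = 457.227 / 545.258 = 0.839.

0.839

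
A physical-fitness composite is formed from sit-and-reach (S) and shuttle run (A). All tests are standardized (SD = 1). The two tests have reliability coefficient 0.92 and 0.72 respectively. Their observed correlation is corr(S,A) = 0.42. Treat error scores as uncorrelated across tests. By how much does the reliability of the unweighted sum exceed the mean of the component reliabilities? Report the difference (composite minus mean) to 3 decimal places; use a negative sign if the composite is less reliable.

Var(sum) = 2 + 0.84 = 2.84; true-score variance = 1.64 + 0.84 = 2.48; composite reliability = 0.8732.
Mean component reliability = 0.8200.
Difference = 0.8732 − 0.8200 = 0.053.

0.053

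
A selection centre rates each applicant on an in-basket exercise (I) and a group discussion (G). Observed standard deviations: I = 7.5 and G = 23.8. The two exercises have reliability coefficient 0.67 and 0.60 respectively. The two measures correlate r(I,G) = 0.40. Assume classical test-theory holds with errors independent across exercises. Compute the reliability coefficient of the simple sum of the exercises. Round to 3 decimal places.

Var(I+G) = 7.5² + 23.8² + 2·[7.5·23.8·0.40] = 622.69 + 142.8 = 765.49.
Because errors are independent across components, Cov(Tᵢ,Tⱼ) = Cov(Xᵢ,Xⱼ); the off-diagonal part of the true-score variance is the same as above.
True-score variance = [7.5²·0.67 + 23.8²·0.60] + 142.8 = 377.552 + 142.8 = 520.351.
Reliability = 520.351 / 765.49 = 0.680.

0.680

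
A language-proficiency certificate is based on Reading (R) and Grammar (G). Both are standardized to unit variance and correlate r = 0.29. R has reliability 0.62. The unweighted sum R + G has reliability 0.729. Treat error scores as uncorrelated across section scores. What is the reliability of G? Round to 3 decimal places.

Var(R+G) = 2 + 2·0.29 = 2.580.
True-score variance = ρ_R + ρ_G + 2·0.29, so 0.729 = (0.62 + ρ_G + 0.58) / 2.580.
ρ_G = 0.729·2.580 − 0.62 − 0.58 = 0.681.

0.681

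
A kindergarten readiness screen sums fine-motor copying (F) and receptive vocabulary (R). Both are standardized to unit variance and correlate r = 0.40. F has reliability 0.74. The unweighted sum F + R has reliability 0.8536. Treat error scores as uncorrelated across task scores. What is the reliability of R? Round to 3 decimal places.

0.850

Var(F+R) = 2 + 2·0.40 = 2.800.
True-score variance = ρ_F + ρ_R + 2·0.40, so 0.8536 = (0.74 + ρ_R + 0.80) / 2.800.
ρ_R = 0.8536·2.800 − 0.74 − 0.80 = 0.850.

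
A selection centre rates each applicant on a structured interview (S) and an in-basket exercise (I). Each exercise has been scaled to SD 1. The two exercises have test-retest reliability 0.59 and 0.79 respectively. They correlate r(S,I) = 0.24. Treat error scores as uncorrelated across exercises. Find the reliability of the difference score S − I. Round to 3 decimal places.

0.592

Var(S−I) = 1 + 1 − 2·0.24 = 2 − 0.48 = 1.52.
With uncorrelated errors the cross-covariances are all true-score covariance, so they carry over unchanged; only the diagonal terms shrink to ρᵢσᵢ².
True-score variance = [0.59 + 0.79] − 0.48 = 1.38 − 0.48 = 0.9.
Reliability = 0.9 / 1.52 = 0.592.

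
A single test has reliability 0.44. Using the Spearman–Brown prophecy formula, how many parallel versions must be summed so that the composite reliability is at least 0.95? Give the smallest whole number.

25

k ≥ ρ*(1−ρ₁)/(ρ₁(1−ρ*)) = 0.95·0.56 / (0.44·0.05) = 24.182.
Smallest integer k = 25.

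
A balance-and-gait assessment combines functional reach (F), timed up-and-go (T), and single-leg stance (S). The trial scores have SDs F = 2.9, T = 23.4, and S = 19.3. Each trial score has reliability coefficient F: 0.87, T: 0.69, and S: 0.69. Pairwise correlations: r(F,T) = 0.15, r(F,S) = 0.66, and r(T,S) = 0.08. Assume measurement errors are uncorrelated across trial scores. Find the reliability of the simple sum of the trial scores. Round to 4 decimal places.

0.7385

Var(F+T+S) = 2.9² + 23.4² + 19.3² + 2·[2.9·23.4·0.15 + 2.9·19.3·0.66 + 23.4·19.3·0.08] = 928.46 + 166.498 = 1094.96.
Because errors are independent across components, Cov(Tᵢ,Tⱼ) = Cov(Xᵢ,Xⱼ); the off-diagonal part of the true-score variance is the same as above.
True-score variance = [2.9²·0.87 + 23.4²·0.69 + 19.3²·0.69] + 166.498 = 642.151 + 166.498 = 808.649.
Reliability = 808.649 / 1094.96 = 0.7385.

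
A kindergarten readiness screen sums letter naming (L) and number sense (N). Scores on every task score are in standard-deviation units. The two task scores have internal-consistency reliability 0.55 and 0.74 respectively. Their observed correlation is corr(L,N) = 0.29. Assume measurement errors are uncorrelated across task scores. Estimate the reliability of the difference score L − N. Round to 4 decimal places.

Var(L−N) = 1 + 1 − 2·0.29 = 2 − 0.58 = 1.42.
Because errors are independent across components, Cov(Tᵢ,Tⱼ) = Cov(Xᵢ,Xⱼ); the off-diagonal part of the true-score variance is the same as above.
True-score variance = [0.55 + 0.74] − 0.58 = 1.29 − 0.58 = 0.71.
Reliability = 0.71 / 1.42 = 0.5000.

0.5000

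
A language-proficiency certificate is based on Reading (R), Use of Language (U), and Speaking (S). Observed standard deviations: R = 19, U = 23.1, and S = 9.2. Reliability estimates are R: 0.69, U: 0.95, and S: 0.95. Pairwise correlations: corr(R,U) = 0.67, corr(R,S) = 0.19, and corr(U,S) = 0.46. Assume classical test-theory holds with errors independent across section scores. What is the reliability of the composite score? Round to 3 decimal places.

Var(R+U+S) = 19² + 23.1² + 9.2² + 2·[19·23.1·0.67 + 19·9.2·0.19 + 23.1·9.2·0.46] = 979.25 + 850.068 = 1829.32.
Under uncorrelated errors the observed covariances equal the true-score covariances, so only the own-variance terms attenuate.
True-score variance = [19²·0.69 + 23.1²·0.95 + 9.2²·0.95] + 850.068 = 836.427 + 850.068 = 1686.5.
Reliability = 1686.5 / 1829.32 = 0.922.

0.922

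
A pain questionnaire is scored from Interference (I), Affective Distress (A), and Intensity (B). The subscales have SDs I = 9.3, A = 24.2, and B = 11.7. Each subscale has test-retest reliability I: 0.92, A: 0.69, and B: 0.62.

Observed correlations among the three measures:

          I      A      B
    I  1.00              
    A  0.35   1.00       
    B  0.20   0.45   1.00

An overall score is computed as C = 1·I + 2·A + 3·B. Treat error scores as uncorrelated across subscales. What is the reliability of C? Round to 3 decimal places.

0.787

Var(C) = 9.3² + 2²·24.2² + 3²·11.7² + 2·[2·9.3·24.2·0.35 + 3·9.3·11.7·0.20 + 6·24.2·11.7·0.45] = 3661.06 + 1974.61 = 5635.67.
With uncorrelated errors the cross-covariances are all true-score covariance, so they carry over unchanged; only the diagonal terms shrink to ρᵢσᵢ².
True-score variance = [9.3²·0.92 + 2²·24.2²·0.69 + 3²·11.7²·0.62] + 1974.61 = 2459.78 + 1974.61 = 4434.4.
Reliability = 4434.4 / 5635.67 = 0.787.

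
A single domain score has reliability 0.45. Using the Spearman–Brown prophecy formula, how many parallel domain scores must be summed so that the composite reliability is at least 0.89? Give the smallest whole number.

k ≥ ρ*(1−ρ₁)/(ρ₁(1−ρ*)) = 0.89·0.55 / (0.45·0.11) = 9.889.
Smallest integer k = 10.

10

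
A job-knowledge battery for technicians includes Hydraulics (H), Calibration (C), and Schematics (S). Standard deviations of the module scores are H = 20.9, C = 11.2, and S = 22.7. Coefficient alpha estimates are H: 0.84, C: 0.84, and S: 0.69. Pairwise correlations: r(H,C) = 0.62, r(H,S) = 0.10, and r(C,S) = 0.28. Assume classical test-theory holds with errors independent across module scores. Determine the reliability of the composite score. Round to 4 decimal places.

Var(H+C+S) = 20.9² + 11.2² + 22.7² + 2·[20.9·11.2·0.62 + 20.9·22.7·0.10 + 11.2·22.7·0.28] = 1077.54 + 527.52 = 1605.06.
Under uncorrelated errors the observed covariances equal the true-score covariances, so only the own-variance terms attenuate.
True-score variance = [20.9²·0.84 + 11.2²·0.84 + 22.7²·0.69] + 527.52 = 827.84 + 527.52 = 1355.36.
Reliability = 1355.36 / 1605.06 = 0.8444.

0.8444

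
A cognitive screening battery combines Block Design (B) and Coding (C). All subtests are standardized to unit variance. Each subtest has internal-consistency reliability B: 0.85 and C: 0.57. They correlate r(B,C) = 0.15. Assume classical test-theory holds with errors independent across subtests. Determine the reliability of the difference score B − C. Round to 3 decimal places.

0.659

Var(B−C) = 1 + 1 − 2·0.15 = 2 − 0.3 = 1.7.
Under uncorrelated errors the observed covariances equal the true-score covariances, so only the own-variance terms attenuate.
True-score variance = [0.85 + 0.57] − 0.3 = 1.42 − 0.3 = 1.12.
Reliability = 1.12 / 1.7 = 0.659.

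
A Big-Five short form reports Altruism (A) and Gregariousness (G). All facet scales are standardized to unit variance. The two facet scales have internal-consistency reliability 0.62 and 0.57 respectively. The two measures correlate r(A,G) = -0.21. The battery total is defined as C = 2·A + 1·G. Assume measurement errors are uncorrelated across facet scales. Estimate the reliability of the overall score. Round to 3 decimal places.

Var(C) = 2² + 1 + 2·[2·(-0.21)] = 5 − 0.84 = 4.16.
Because errors are independent across components, Cov(Tᵢ,Tⱼ) = Cov(Xᵢ,Xⱼ); the off-diagonal part of the true-score variance is the same as above.
True-score variance = [2²·0.62 + 0.57] − 0.84 = 3.05 − 0.84 = 2.21.
Reliability = 2.21 / 4.16 = 0.531.

0.531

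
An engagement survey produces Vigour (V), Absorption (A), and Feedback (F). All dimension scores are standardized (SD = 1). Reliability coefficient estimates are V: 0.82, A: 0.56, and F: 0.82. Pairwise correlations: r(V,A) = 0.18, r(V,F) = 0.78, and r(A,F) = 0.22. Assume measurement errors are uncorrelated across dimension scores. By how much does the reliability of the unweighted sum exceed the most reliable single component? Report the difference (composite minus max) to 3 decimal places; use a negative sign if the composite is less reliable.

0.031

Var(sum) = 3 + 2.36 = 5.36; true-score variance = 2.2 + 2.36 = 4.56; composite reliability = 0.8507.
Max component reliability = 0.8200.
Difference = 0.8507 − 0.8200 = 0.031.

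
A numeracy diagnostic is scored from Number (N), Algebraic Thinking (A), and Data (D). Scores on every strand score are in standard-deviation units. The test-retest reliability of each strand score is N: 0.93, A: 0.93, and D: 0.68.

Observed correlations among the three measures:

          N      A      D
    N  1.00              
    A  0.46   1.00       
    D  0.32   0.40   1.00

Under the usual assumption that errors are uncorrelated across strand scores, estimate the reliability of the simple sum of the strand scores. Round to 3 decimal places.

0.914

Var(N+A+D) = 3 + 2·[0.46 + 0.32 + 0.40] = 3 + 2.36 = 5.36.
Because errors are independent across components, Cov(Tᵢ,Tⱼ) = Cov(Xᵢ,Xⱼ); the off-diagonal part of the true-score variance is the same as above.
True-score variance = [0.93 + 0.93 + 0.68] + 2.36 = 2.54 + 2.36 = 4.9.
Reliability = 4.9 / 5.36 = 0.914.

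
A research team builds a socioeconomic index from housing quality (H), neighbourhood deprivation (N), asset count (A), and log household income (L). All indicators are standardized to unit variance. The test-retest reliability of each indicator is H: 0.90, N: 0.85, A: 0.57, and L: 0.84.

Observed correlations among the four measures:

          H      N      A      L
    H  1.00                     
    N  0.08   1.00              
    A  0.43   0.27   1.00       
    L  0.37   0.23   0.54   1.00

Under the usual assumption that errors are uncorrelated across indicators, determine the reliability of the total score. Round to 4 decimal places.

Var(H+N+A+L) = 4 + 2·[0.08 + 0.43 + 0.37 + 0.27 + 0.23 + 0.54] = 4 + 3.84 = 7.84.
Under uncorrelated errors the observed covariances equal the true-score covariances, so only the own-variance terms attenuate.
True-score variance = [0.90 + 0.85 + 0.57 + 0.84] + 3.84 = 3.16 + 3.84 = 7.
Reliability = 7 / 7.84 = 0.8929.

0.8929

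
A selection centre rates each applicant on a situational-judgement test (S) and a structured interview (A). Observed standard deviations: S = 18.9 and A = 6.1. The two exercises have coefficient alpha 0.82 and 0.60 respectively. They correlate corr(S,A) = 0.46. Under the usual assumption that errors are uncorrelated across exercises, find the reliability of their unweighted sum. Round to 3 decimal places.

0.842

Var(S+A) = 18.9² + 6.1² + 2·[18.9·6.1·0.46] = 394.42 + 106.067 = 500.487.
With uncorrelated errors the cross-covariances are all true-score covariance, so they carry over unchanged; only the diagonal terms shrink to ρᵢσᵢ².
True-score variance = [18.9²·0.82 + 6.1²·0.60] + 106.067 = 315.238 + 106.067 = 421.305.
Reliability = 421.305 / 500.487 = 0.842.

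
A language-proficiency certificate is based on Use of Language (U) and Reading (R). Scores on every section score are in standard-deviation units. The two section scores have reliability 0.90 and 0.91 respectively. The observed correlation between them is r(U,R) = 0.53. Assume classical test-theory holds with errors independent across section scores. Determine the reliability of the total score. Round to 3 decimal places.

Var(U+R) = 2 + 2·[0.53] = 2 + 1.06 = 3.06.
Because errors are independent across components, Cov(Tᵢ,Tⱼ) = Cov(Xᵢ,Xⱼ); the off-diagonal part of the true-score variance is the same as above.
True-score variance = [0.90 + 0.91] + 1.06 = 1.81 + 1.06 = 2.87.
Reliability = 2.87 / 3.06 = 0.938.

0.938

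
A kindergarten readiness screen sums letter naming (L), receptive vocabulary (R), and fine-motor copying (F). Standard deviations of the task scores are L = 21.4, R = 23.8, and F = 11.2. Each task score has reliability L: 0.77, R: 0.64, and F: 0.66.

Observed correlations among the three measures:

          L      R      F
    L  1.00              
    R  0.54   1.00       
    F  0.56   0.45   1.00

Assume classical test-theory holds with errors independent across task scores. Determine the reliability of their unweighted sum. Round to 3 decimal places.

0.841

Var(L+R+F) = 21.4² + 23.8² + 11.2² + 2·[21.4·23.8·0.54 + 21.4·11.2·0.56 + 23.8·11.2·0.45] = 1149.84 + 1058.41 = 2208.25.
Under uncorrelated errors the observed covariances equal the true-score covariances, so only the own-variance terms attenuate.
True-score variance = [21.4²·0.77 + 23.8²·0.64 + 11.2²·0.66] + 1058.41 = 797.941 + 1058.41 = 1856.35.
Reliability = 1856.35 / 2208.25 = 0.841.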